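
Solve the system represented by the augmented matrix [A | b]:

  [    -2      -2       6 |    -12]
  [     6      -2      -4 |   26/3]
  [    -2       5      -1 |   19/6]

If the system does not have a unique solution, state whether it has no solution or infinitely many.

x_1 = 1/2, x_2 = 1/2, x_3 = -5/3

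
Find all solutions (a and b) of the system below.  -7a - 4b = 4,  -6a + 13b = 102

Row-reduce the augmented matrix:
R1 ← R1 / (-7).
R2 ← R2 + 6·R1.
R2 ← R2 / (115/7).
R1 ← R1 − 4/7·R2.
Reading off the reduced rows gives a = -4, b = 6.

a = -4, b = 6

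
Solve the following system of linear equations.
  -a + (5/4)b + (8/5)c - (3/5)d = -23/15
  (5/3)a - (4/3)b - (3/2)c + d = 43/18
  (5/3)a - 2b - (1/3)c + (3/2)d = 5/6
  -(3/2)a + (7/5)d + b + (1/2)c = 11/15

a = 1, b = 4/3, c = -1, d = 1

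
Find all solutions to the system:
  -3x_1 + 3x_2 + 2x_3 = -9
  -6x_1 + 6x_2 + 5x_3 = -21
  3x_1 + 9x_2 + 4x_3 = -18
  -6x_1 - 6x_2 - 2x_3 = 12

no solution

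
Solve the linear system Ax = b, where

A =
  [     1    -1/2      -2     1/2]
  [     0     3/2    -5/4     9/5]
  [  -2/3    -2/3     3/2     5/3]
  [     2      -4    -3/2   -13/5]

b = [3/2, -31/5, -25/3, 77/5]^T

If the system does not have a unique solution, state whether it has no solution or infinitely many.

Row-reduce:
R3 ← R3 + 2/3·R1.
R4 ← R4 − 2·R1.
R2 ← R2 / (3/2).
R1 ← R1 + 1/2·R2.
R3 ← R3 + 1·R2.
R4 ← R4 + 3·R2.
R3 ← R3 / (-2/3).
R1 ← R1 + 29/12·R3.
R2 ← R2 + 5/6·R3.
Rank is 3 with 4 unknowns, leaving x_4 free.

infinitely many solutions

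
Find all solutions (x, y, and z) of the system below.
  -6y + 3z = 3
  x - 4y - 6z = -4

Row-reduce:
Swap R1 and R2.
R2 ← R2 / (-6).
R1 ← R1 + 4·R2.
Rank is 2 with 3 unknowns, leaving z free.

infinitely many solutions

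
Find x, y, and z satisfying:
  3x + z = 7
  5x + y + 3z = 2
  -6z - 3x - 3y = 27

x = 4, y = -3, z = -5

Row-reduce the augmented matrix:
R1 ← R1 / (3).
R2 ← R2 − 5·R1.
R3 ← R3 + 3·R1.
R3 ← R3 + 3·R2.
R3 ← R3 / (-1).
R1 ← R1 − 1/3·R3.
R2 ← R2 − 4/3·R3.
Reading off the reduced rows gives x = 4, y = -3, z = -5.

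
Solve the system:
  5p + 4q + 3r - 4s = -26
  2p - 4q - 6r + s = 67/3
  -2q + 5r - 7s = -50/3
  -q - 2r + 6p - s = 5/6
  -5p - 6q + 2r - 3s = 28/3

Row-reduce the augmented matrix:
R1 ← R1 / (5).
R2 ← R2 − 2·R1.
R4 ← R4 − 6·R1.
R5 ← R5 + 5·R1.
R2 ← R2 / (-28/5).
R1 ← R1 − 4/5·R2.
R3 ← R3 + 2·R2.
R4 ← R4 + 29/5·R2.
R5 ← R5 + 2·R2.
R3 ← R3 / (53/7).
R1 ← R1 + 3/7·R3.
R2 ← R2 − 9/7·R3.
R4 ← R4 − 13/7·R3.
R5 ← R5 − 53/7·R3.
R4 ← R4 / (647/212).
R1 ← R1 + 93/106·R4.
R2 ← R2 − 187/212·R4.
R3 ← R3 + 111/106·R4.
R5 reduces to 0 = 0, so the extra equation is consistent.
Reading off the reduced rows gives p = -2/3, q = -5/2, r = -2, s = 5/3.

p = -2/3, q = -5/2, r = -2, s = 5/3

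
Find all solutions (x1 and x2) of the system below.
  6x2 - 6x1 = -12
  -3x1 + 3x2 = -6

Row-reduce:
R1 ← R1 / (-6).
R2 ← R2 + 3·R1.
Rank is 1 with 2 unknowns, leaving x2 free.

infinitely many solutions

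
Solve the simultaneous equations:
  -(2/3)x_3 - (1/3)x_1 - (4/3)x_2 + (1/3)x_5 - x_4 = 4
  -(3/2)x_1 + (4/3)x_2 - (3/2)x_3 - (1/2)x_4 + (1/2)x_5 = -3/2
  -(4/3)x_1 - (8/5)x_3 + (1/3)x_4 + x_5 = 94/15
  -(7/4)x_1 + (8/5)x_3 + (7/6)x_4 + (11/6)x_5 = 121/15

infinitely many solutions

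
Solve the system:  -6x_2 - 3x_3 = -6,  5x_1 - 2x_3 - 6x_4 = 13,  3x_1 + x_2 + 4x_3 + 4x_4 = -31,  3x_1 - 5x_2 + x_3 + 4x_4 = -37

Row-reduce:
Swap R1 and R2.
R1 ← R1 / (5).
R3 ← R3 − 3·R1.
R4 ← R4 − 3·R1.
R2 ← R2 / (-6).
R3 ← R3 − 1·R2.
R4 ← R4 + 5·R2.
R3 ← R3 / (47/10).
R1 ← R1 + 2/5·R3.
R2 ← R2 − 1/2·R3.
R4 ← R4 − 47/10·R3.
Rank is 3 with 4 unknowns, leaving x_4 free.

infinitely many solutions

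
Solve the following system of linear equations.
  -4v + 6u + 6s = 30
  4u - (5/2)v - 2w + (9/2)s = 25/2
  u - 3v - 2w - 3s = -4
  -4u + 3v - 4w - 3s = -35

Row-reduce:
R1 ← R1 / (6).
R2 ← R2 − 4·R1.
R3 ← R3 − 1·R1.
R4 ← R4 + 4·R1.
R2 ← R2 / (1/6).
R1 ← R1 + 2/3·R2.
R3 ← R3 + 7/3·R2.
R4 ← R4 − 1/3·R2.
R3 ← R3 / (-30).
R1 ← R1 + 8·R3.
R2 ← R2 + 12·R3.
Rank is 3 with 4 unknowns, leaving s free.

infinitely many solutions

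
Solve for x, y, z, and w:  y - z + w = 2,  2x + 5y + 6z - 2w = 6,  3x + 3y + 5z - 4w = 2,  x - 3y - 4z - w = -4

x = 3, y = 0, z = 1, w = 3

Row-reduce the augmented matrix:
Swap R1 and R2.
R1 ← R1 / (2).
R3 ← R3 − 3·R1.
R4 ← R4 − 1·R1.
R1 ← R1 − 5/2·R2.
R3 ← R3 + 9/2·R2.
R4 ← R4 + 11/2·R2.
R3 ← R3 / (-17/2).
R1 ← R1 − 11/2·R3.
R2 ← R2 + 1·R3.
R4 ← R4 + 25/2·R3.
R4 ← R4 / (6/17).
R1 ← R1 + 21/17·R4.
R2 ← R2 − 10/17·R4.
R3 ← R3 + 7/17·R4.
Reading off the reduced rows gives x = 3, y = 0, z = 1, w = 3.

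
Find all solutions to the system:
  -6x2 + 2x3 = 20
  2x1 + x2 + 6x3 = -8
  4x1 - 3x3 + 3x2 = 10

Row-reduce the augmented matrix:
Swap R1 and R2.
R1 ← R1 / (2).
R3 ← R3 − 4·R1.
R2 ← R2 / (-6).
R1 ← R1 − 1/2·R2.
R3 ← R3 − 1·R2.
R3 ← R3 / (-44/3).
R1 ← R1 − 19/6·R3.
R2 ← R2 + 1/3·R3.
Reading off the reduced rows gives x1 = 4, x2 = -4, x3 = -2.

x1 = 4, x2 = -4, x3 = -2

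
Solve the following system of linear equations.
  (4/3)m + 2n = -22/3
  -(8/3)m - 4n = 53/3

no solution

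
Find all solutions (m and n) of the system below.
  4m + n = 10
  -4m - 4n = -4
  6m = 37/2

Row-reduce:
R1 ← R1 / (4).
R2 ← R2 + 4·R1.
R3 ← R3 − 6·R1.
R2 ← R2 / (-3).
R1 ← R1 − 1/4·R2.
R3 ← R3 + 3/2·R2.
Row 3 reduces to 0 = 1/2, a contradiction. The system is inconsistent.

no solution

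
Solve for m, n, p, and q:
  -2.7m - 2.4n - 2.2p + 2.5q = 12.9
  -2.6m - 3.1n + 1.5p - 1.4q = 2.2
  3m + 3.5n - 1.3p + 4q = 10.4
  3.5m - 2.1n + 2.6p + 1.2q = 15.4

m = 0, n = -2, p = 2, q = 5

Row-reduce the augmented matrix:
R1 ← R1 / (-27/10).
R2 ← R2 + 13/5·R1.
R3 ← R3 − 3·R1.
R4 ← R4 − 7/2·R1.
R2 ← R2 / (-71/90).
R1 ← R1 − 8/9·R2.
R3 ← R3 − 5/6·R2.
R4 ← R4 + 469/90·R2.
R3 ← R3 / (83/1065).
R1 ← R1 − 1042/213·R3.
R2 ← R2 + 977/213·R3.
R4 ← R4 + 51449/2130·R3.
R4 ← R4 / (366747/415).
R1 ← R1 + 14791/83·R4.
R2 ← R2 − 13863/83·R4.
R3 ← R3 − 2935/83·R4.
Reading off the reduced rows gives m = 0, n = -2, p = 2, q = 5.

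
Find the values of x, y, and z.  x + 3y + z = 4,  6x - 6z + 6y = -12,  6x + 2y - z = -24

x = -5, y = 3, z = 0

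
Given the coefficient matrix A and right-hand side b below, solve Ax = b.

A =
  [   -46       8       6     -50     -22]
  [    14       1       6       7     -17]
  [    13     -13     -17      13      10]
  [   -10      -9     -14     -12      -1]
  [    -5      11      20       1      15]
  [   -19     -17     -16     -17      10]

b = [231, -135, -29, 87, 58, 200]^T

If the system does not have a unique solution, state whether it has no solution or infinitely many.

no solution

Row-reduce:
R1 ← R1 / (-46).
R2 ← R2 − 14·R1.
R3 ← R3 − 13·R1.
R4 ← R4 + 10·R1.
R5 ← R5 + 5·R1.
R6 ← R6 + 19·R1.
R2 ← R2 / (79/23).
R1 ← R1 + 4/23·R2.
R3 ← R3 + 247/23·R2.
R4 ← R4 + 247/23·R2.
R5 ← R5 − 233/23·R2.
R6 ← R6 + 467/23·R2.
R3 ← R3 / (724/79).
R1 ← R1 − 21/79·R3.
R2 ← R2 − 180/79·R3.
R4 ← R4 − 724/79·R3.
R5 ← R5 + 295/79·R3.
R6 ← R6 − 2195/79·R3.
Swap R4 and R5.
R4 ← R4 / (14293/724).
R1 ← R1 − 1049/724·R4.
R2 ← R2 − 774/181·R4.
R3 ← R3 + 2119/724·R4.
R6 ← R6 − 26351/724·R4.
Swap R5 and R6.
R5 ← R5 / (-227821/14293).
R1 ← R1 + 42672/14293·R5.
R2 ← R2 + 30305/14293·R5.
R3 ← R3 − 14597/14293·R5.
R4 ← R4 − 42450/14293·R5.
Row 6 reduces to 0 = 1/2, a contradiction. The system is inconsistent.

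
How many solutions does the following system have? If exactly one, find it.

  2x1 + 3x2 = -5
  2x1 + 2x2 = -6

x1 = -4, x2 = 1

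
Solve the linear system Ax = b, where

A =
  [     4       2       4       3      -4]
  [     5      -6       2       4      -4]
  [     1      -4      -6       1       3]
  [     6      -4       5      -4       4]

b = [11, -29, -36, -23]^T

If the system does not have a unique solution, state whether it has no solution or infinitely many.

Row-reduce:
R1 ← R1 / (4).
R2 ← R2 − 5·R1.
R3 ← R3 − 1·R1.
R4 ← R4 − 6·R1.
R2 ← R2 / (-17/2).
R1 ← R1 − 1/2·R2.
R3 ← R3 + 9/2·R2.
R4 ← R4 + 7·R2.
R3 ← R3 / (-92/17).
R1 ← R1 − 14/17·R3.
R2 ← R2 − 6/17·R3.
R4 ← R4 − 25/17·R3.
R4 ← R4 / (-399/46).
R1 ← R1 − 18/23·R4.
R2 ← R2 + 1/46·R4.
R3 ← R3 + 1/46·R4.
Rank is 4 with 5 unknowns, leaving x_5 free.

infinitely many solutions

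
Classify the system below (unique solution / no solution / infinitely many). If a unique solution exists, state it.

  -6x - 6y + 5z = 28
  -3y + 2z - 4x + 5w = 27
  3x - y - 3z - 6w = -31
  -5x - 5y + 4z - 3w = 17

x = -4, y = 1, z = 2, w = 2

Row-reduce the augmented matrix:
R1 ← R1 / (-6).
R2 ← R2 + 4·R1.
R3 ← R3 − 3·R1.
R4 ← R4 + 5·R1.
R1 ← R1 − 1·R2.
R3 ← R3 + 4·R2.
R3 ← R3 / (-35/6).
R1 ← R1 − 1/2·R3.
R2 ← R2 + 4/3·R3.
R4 ← R4 + 1/6·R3.
R4 ← R4 / (-17/5).
R1 ← R1 + 19/5·R4.
R2 ← R2 − 9/5·R4.
R3 ← R3 + 12/5·R4.
Reading off the reduced rows gives x = -4, y = 1, z = 2, w = 2.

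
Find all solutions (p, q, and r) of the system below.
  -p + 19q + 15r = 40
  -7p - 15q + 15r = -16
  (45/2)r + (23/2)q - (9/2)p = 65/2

no solution

Row-reduce:
R1 ← R1 / (-1).
R2 ← R2 + 7·R1.
R3 ← R3 + 9/2·R1.
R2 ← R2 / (-148).
R1 ← R1 + 19·R2.
R3 ← R3 + 74·R2.
Row 3 reduces to 0 = 1/2, a contradiction. The system is inconsistent.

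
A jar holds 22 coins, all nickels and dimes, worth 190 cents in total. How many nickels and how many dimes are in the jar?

nickels: 6, dimes: 16

Let n = nickels, d = dimes.
  n + d = 22
  5n + 10d = 190
Row-reduce the augmented matrix:
R2 ← R2 − 5·R1.
R2 ← R2 / (5).
R1 ← R1 − 1·R2.
Reading off the reduced rows gives n = 6, d = 16.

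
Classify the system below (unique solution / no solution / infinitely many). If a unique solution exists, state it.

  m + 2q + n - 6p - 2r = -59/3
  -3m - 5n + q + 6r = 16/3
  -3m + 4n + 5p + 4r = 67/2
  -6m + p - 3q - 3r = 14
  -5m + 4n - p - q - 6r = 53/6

m = -7/3, n = 2, p = 5/2, q = -2/3, r = 3/2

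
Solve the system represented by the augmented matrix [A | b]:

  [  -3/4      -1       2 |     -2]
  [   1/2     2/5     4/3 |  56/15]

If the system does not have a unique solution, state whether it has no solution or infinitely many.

Row-reduce:
R1 ← R1 / (-3/4).
R2 ← R2 − 1/2·R1.
R2 ← R2 / (-4/15).
R1 ← R1 − 4/3·R2.
Rank is 2 with 3 unknowns, leaving x_3 free.

infinitely many solutions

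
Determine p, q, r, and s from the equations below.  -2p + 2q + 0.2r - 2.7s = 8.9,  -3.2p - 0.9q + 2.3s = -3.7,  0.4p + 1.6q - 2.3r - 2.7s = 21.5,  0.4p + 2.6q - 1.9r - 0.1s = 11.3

Row-reduce the augmented matrix:
R1 ← R1 / (-2).
R2 ← R2 + 16/5·R1.
R3 ← R3 − 2/5·R1.
R4 ← R4 − 2/5·R1.
R2 ← R2 / (-41/10).
R1 ← R1 + 1·R2.
R3 ← R3 − 2·R2.
R4 ← R4 − 3·R2.
R3 ← R3 / (-4953/2050).
R1 ← R1 + 9/410·R3.
R2 ← R2 − 16/205·R3.
R4 ← R4 + 4293/2050·R3.
R4 ← R4 / (6956/1651).
R1 ← R1 + 1747/6604·R4.
R2 ← R2 + 7999/4953·R4.
R3 ← R3 − 22/4953·R4.
Reading off the reduced rows gives p = -1, q = 0, r = -6, s = -3.

p = -1, q = 0, r = -6, s = -3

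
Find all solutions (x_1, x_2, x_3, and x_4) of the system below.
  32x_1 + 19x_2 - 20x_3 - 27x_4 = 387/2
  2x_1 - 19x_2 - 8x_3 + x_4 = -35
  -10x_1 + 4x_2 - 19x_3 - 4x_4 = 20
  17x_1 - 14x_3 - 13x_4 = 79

no solution

Row-reduce:
R1 ← R1 / (32).
R2 ← R2 − 2·R1.
R3 ← R3 + 10·R1.
R4 ← R4 − 17·R1.
R2 ← R2 / (-323/16).
R1 ← R1 − 19/32·R2.
R3 ← R3 − 159/16·R2.
R4 ← R4 + 323/32·R2.
R3 ← R3 / (-9229/323).
R1 ← R1 + 14/17·R3.
R2 ← R2 − 108/323·R3.
Row 4 reduces to 0 = -1/4, a contradiction. The system is inconsistent.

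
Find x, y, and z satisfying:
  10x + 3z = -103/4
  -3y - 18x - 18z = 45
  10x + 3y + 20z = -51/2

Row-reduce the augmented matrix:
R1 ← R1 / (10).
R2 ← R2 + 18·R1.
R3 ← R3 − 10·R1.
R2 ← R2 / (-3).
R3 ← R3 − 3·R2.
R3 ← R3 / (22/5).
R1 ← R1 − 3/10·R3.
R2 ← R2 − 21/5·R3.
Reading off the reduced rows gives x = -5/2, y = 3/2, z = -1/4.

x = -5/2, y = 3/2, z = -1/4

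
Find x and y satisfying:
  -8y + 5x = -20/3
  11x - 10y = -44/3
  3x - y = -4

x = -4/3, y = 0

Row-reduce the augmented matrix:
R1 ← R1 / (5).
R2 ← R2 − 11·R1.
R3 ← R3 − 3·R1.
R2 ← R2 / (38/5).
R1 ← R1 + 8/5·R2.
R3 ← R3 − 19/5·R2.
R3 reduces to 0 = 0, so the extra equation is consistent.
Reading off the reduced rows gives x = -4/3, y = 0.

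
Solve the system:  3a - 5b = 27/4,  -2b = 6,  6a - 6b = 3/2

a = -11/4, b = -3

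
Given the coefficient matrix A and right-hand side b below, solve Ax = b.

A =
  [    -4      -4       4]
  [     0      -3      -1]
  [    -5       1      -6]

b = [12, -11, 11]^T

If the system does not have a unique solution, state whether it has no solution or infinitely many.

x_1 = -4, x_2 = 3, x_3 = 2

Row-reduce the augmented matrix:
R1 ← R1 / (-4).
R3 ← R3 + 5·R1.
R2 ← R2 / (-3).
R1 ← R1 − 1·R2.
R3 ← R3 − 6·R2.
R3 ← R3 / (-13).
R1 ← R1 + 4/3·R3.
R2 ← R2 − 1/3·R3.
Reading off the reduced rows gives x_1 = -4, x_2 = 3, x_3 = 2.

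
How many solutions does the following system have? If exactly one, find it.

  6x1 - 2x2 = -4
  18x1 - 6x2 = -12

Row-reduce:
R1 ← R1 / (6).
R2 ← R2 − 18·R1.
Rank is 1 with 2 unknowns, leaving x2 free.

infinitely many solutions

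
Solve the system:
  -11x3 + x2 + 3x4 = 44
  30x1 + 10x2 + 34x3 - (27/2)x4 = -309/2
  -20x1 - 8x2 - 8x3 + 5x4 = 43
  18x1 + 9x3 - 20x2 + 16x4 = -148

no solution

Row-reduce:
Swap R1 and R2.
R1 ← R1 / (30).
R3 ← R3 + 20·R1.
R4 ← R4 − 18·R1.
R1 ← R1 − 1/3·R2.
R3 ← R3 + 4/3·R2.
R4 ← R4 + 26·R2.
Swap R3 and R4.
R3 ← R3 / (-1487/5).
R1 ← R1 − 24/5·R3.
R2 ← R2 + 11·R3.
Row 4 reduces to 0 = -4/3, a contradiction. The system is inconsistent.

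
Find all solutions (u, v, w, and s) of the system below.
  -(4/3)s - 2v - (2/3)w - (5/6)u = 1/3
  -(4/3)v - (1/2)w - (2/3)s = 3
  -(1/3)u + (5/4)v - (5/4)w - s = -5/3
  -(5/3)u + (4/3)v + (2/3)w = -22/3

no solution

Row-reduce:
R1 ← R1 / (-5/6).
R3 ← R3 + 1/3·R1.
R4 ← R4 + 5/3·R1.
R2 ← R2 / (-4/3).
R1 ← R1 − 12/5·R2.
R3 ← R3 − 41/20·R2.
R4 ← R4 − 16/3·R2.
R3 ← R3 / (-841/480).
R1 ← R1 + 1/10·R3.
R2 ← R2 − 3/8·R3.
Row 4 reduces to 0 = 4, a contradiction. The system is inconsistent.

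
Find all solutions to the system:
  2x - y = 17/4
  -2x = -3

Row-reduce the augmented matrix:
R1 ← R1 / (2).
R2 ← R2 + 2·R1.
R2 ← R2 / (-1).
R1 ← R1 + 1/2·R2.
Reading off the reduced rows gives x = 3/2, y = -5/4.

x = 3/2, y = -5/4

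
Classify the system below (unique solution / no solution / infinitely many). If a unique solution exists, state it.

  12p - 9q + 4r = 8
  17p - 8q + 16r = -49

Row-reduce:
R1 ← R1 / (12).
R2 ← R2 − 17·R1.
R2 ← R2 / (19/4).
R1 ← R1 + 3/4·R2.
Rank is 2 with 3 unknowns, leaving r free.

infinitely many solutions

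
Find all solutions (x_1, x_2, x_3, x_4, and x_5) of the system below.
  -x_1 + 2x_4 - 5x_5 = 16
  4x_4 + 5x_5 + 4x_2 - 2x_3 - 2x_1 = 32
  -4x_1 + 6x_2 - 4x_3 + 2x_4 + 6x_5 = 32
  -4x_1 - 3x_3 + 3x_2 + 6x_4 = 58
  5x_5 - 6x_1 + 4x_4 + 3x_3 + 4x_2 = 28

x_1 = -4, x_2 = -2, x_3 = -4, x_4 = 6, x_5 = 0

Row-reduce the augmented matrix:
R1 ← R1 / (-1).
R2 ← R2 + 2·R1.
R3 ← R3 + 4·R1.
R4 ← R4 + 4·R1.
R5 ← R5 + 6·R1.
R2 ← R2 / (4).
R3 ← R3 − 6·R2.
R4 ← R4 − 3·R2.
R5 ← R5 − 4·R2.
R3 ← R3 / (-1).
R2 ← R2 + 1/2·R3.
R4 ← R4 + 3/2·R3.
R5 ← R5 − 5·R3.
R4 ← R4 / (7).
R1 ← R1 + 2·R4.
R2 ← R2 − 3·R4.
R3 ← R3 − 6·R4.
R5 ← R5 + 38·R4.
R5 ← R5 / (113/2).
R1 ← R1 − 6·R5.
R2 ← R2 − 1/2·R5.
R3 ← R3 + 13/2·R5.
R4 ← R4 − 1/2·R5.
Reading off the reduced rows gives x_1 = -4, x_2 = -2, x_3 = -4, x_4 = 6, x_5 = 0.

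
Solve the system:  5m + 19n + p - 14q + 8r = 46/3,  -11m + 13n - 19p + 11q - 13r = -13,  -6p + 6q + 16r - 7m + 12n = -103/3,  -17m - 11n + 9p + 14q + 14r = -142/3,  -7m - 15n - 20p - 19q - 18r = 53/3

Row-reduce the augmented matrix:
R1 ← R1 / (5).
R2 ← R2 + 11·R1.
R3 ← R3 + 7·R1.
R4 ← R4 + 17·R1.
R5 ← R5 + 7·R1.
R2 ← R2 / (274/5).
R1 ← R1 − 19/5·R2.
R3 ← R3 − 193/5·R2.
R4 ← R4 − 268/5·R2.
R5 ← R5 − 58/5·R2.
R3 ← R3 / (991/137).
R1 ← R1 − 187/137·R3.
R2 ← R2 + 42/137·R3.
R4 ← R4 − 3950/137·R3.
R5 ← R5 + 2061/137·R3.
R4 ← R4 / (-15475/991).
R1 ← R1 + 1479/991·R4.
R2 ← R2 + 687/1982·R4.
R3 ← R3 − 95/1982·R4.
R5 ← R5 + 66769/1982·R4.
R5 ← R5 / (2613832/15475).
R1 ← R1 − 36824/15475·R5.
R2 ← R2 − 37211/15475·R5.
R3 ← R3 − 9693/3095·R5.
R4 ← R4 − 58271/15475·R5.
Reading off the reduced rows gives m = 1, n = 1/3, p = 2/3, q = -1, r = -4/3.

m = 1, n = 1/3, p = 2/3, q = -1, r = -4/3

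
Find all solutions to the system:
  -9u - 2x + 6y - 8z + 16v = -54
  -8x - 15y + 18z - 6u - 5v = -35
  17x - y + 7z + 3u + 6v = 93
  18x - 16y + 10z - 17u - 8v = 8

infinitely many solutions

Row-reduce:
R1 ← R1 / (-2).
R2 ← R2 + 8·R1.
R3 ← R3 − 17·R1.
R4 ← R4 − 18·R1.
R2 ← R2 / (-39).
R1 ← R1 + 3·R2.
R3 ← R3 − 50·R2.
R4 ← R4 − 38·R2.
R3 ← R3 / (121/39).
R1 ← R1 − 2/13·R3.
R2 ← R2 + 50/39·R3.
R4 ← R4 + 518/39·R3.
R4 ← R4 / (-26471/121).
R1 ← R1 − 951/242·R4.
R2 ← R2 + 1845/121·R4.
R3 ← R3 + 2733/242·R4.
Rank is 4 with 5 unknowns, leaving v free.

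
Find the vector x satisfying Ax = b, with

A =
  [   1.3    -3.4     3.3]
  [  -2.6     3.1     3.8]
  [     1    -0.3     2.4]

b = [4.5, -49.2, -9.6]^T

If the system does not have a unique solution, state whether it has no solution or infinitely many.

Row-reduce the augmented matrix:
R1 ← R1 / (13/10).
R2 ← R2 + 13/5·R1.
R3 ← R3 − 1·R1.
R2 ← R2 / (-37/10).
R1 ← R1 + 34/13·R2.
R3 ← R3 − 301/130·R2.
R3 ← R3 / (15319/2405).
R1 ← R1 + 2315/481·R3.
R2 ← R2 + 104/37·R3.
Reading off the reduced rows gives x_1 = 3, x_2 = -6, x_3 = -6.

x_1 = 3, x_2 = -6, x_3 = -6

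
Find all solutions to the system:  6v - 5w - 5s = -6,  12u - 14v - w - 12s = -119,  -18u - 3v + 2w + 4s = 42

Row-reduce:
Swap R1 and R2.
R1 ← R1 / (12).
R3 ← R3 + 18·R1.
R2 ← R2 / (6).
R1 ← R1 + 7/6·R2.
R3 ← R3 + 24·R2.
R3 ← R3 / (-39/2).
R1 ← R1 + 19/18·R3.
R2 ← R2 + 5/6·R3.
Rank is 3 with 4 unknowns, leaving s free.

infinitely many solutions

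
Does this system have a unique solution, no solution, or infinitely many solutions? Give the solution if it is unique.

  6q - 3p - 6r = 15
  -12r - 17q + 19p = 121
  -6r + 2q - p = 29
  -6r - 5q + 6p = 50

Row-reduce the augmented matrix:
R1 ← R1 / (-3).
R2 ← R2 − 19·R1.
R3 ← R3 + 1·R1.
R4 ← R4 − 6·R1.
R2 ← R2 / (21).
R1 ← R1 + 2·R2.
R4 ← R4 − 7·R2.
R3 ← R3 / (-4).
R1 ← R1 + 58/21·R3.
R2 ← R2 + 50/21·R3.
R4 ← R4 + 4/3·R3.
R4 reduces to 0 = 0, so the extra equation is consistent.
Reading off the reduced rows gives p = -1, q = -4, r = -6.

p = -1, q = -4, r = -6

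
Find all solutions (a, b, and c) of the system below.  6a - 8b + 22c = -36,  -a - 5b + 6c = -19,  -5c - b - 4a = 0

no solution

Row-reduce:
R1 ← R1 / (6).
R2 ← R2 + 1·R1.
R3 ← R3 + 4·R1.
R2 ← R2 / (-19/3).
R1 ← R1 + 4/3·R2.
R3 ← R3 + 19/3·R2.
Row 3 reduces to 0 = 1, a contradiction. The system is inconsistent.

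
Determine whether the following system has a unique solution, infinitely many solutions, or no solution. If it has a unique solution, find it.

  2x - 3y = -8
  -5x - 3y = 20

x = -4, y = 0

Row-reduce the augmented matrix:
R1 ← R1 / (2).
R2 ← R2 + 5·R1.
R2 ← R2 / (-21/2).
R1 ← R1 + 3/2·R2.
Reading off the reduced rows gives x = -4, y = 0.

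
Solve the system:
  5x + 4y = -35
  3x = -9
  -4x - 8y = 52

x = -3, y = -5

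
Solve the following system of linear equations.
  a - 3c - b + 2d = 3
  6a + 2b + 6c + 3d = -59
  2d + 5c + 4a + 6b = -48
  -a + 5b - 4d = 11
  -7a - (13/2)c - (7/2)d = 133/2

Row-reduce:
R2 ← R2 − 6·R1.
R3 ← R3 − 4·R1.
R4 ← R4 + 1·R1.
R5 ← R5 + 7·R1.
R2 ← R2 / (8).
R1 ← R1 + 1·R2.
R3 ← R3 − 10·R2.
R4 ← R4 − 4·R2.
R5 ← R5 + 7·R2.
R3 ← R3 / (-13).
R2 ← R2 − 3·R3.
R4 ← R4 + 15·R3.
R5 ← R5 + 13/2·R3.
R4 ← R4 / (-185/52).
R1 ← R1 − 7/8·R4.
R2 ← R2 − 9/104·R4.
R3 ← R3 + 21/52·R4.
Row 5 reduces to 0 = 2, a contradiction. The system is inconsistent.

no solution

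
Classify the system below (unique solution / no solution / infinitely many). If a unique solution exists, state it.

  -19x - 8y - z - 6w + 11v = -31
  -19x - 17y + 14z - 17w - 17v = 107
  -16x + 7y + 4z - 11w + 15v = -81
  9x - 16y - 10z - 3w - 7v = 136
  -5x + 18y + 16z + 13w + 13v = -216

x = 2, y = -3, z = -3, w = -4, v = -4

Row-reduce the augmented matrix:
R1 ← R1 / (-19).
R2 ← R2 + 19·R1.
R3 ← R3 + 16·R1.
R4 ← R4 − 9·R1.
R5 ← R5 + 5·R1.
R2 ← R2 / (-9).
R1 ← R1 − 8/19·R2.
R3 ← R3 − 261/19·R2.
R4 ← R4 + 376/19·R2.
R5 ← R5 − 382/19·R2.
R3 ← R3 / (527/19).
R1 ← R1 − 43/57·R3.
R2 ← R2 + 5/3·R3.
R4 ← R4 + 2477/57·R3.
R5 ← R5 − 2837/57·R3.
R4 ← R4 / (-81947/4743).
R1 ← R1 − 1990/4743·R4.
R2 ← R2 + 683/4743·R4.
R3 ← R3 + 432/527·R4.
R5 ← R5 − 146111/4743·R4.
R5 ← R5 / (1407410/81947).
R1 ← R1 + 68724/81947·R5.
R2 ← R2 − 71520/81947·R5.
R3 ← R3 + 116347/81947·R5.
R4 ← R4 + 8579/81947·R5.
Reading off the reduced rows gives x = 2, y = -3, z = -3, w = -4, v = -4.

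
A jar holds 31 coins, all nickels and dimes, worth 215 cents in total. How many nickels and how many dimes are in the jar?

nickels: 19, dimes: 12

Let n = nickels, d = dimes.
  n + d = 31
  5n + 10d = 215
Row-reduce the augmented matrix:
R2 ← R2 − 5·R1.
R2 ← R2 / (5).
R1 ← R1 − 1·R2.
Reading off the reduced rows gives n = 19, d = 12.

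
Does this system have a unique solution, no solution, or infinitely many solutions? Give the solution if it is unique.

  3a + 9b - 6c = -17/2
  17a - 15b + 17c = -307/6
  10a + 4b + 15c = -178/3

a = -7/3, b = -3/2, c = -2

Row-reduce the augmented matrix:
R1 ← R1 / (3).
R2 ← R2 − 17·R1.
R3 ← R3 − 10·R1.
R2 ← R2 / (-66).
R1 ← R1 − 3·R2.
R3 ← R3 + 26·R2.
R3 ← R3 / (164/11).
R1 ← R1 − 7/22·R3.
R2 ← R2 + 17/22·R3.
Reading off the reduced rows gives a = -7/3, b = -3/2, c = -2.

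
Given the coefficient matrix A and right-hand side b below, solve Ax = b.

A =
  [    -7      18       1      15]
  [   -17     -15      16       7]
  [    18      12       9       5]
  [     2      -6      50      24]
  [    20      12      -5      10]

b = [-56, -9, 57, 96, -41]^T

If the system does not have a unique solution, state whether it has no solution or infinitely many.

Row-reduce the augmented matrix:
R1 ← R1 / (-7).
R2 ← R2 + 17·R1.
R3 ← R3 − 18·R1.
R4 ← R4 − 2·R1.
R5 ← R5 − 20·R1.
R2 ← R2 / (-411/7).
R1 ← R1 + 18/7·R2.
R3 ← R3 − 408/7·R2.
R4 ← R4 + 6/7·R2.
R5 ← R5 − 444/7·R2.
R3 ← R3 / (3431/137).
R1 ← R1 + 101/137·R3.
R2 ← R2 + 95/411·R3.
R4 ← R4 − 6862/137·R3.
R5 ← R5 − 1715/137·R3.
Swap R4 and R5.
R4 ← R4 / (47653/3431).
R1 ← R1 + 1480/3431·R4.
R2 ← R2 − 6523/10293·R4.
R3 ← R3 − 1967/3431·R4.
R5 reduces to 0 = 0, so the extra equation is consistent.
Reading off the reduced rows gives x_1 = 1, x_2 = 2, x_3 = 5, x_4 = -6.

x_1 = 1, x_2 = 2, x_3 = 5, x_4 = -6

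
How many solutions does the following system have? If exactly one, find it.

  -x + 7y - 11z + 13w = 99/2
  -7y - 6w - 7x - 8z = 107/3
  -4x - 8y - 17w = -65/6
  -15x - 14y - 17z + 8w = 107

Row-reduce the augmented matrix:
R1 ← R1 / (-1).
R2 ← R2 + 7·R1.
R3 ← R3 + 4·R1.
R4 ← R4 + 15·R1.
R2 ← R2 / (-56).
R1 ← R1 + 7·R2.
R3 ← R3 + 36·R2.
R4 ← R4 + 119·R2.
R3 ← R3 / (-5/14).
R1 ← R1 − 19/8·R3.
R2 ← R2 + 69/56·R3.
R4 ← R4 − 11/8·R3.
R4 ← R4 / (-129/20).
R1 ← R1 + 901/20·R4.
R2 ← R2 − 493/20·R4.
R3 ← R3 − 93/5·R4.
Reading off the reduced rows gives x = -3, y = -1/3, z = -8/3, w = 3/2.

x = -3, y = -1/3, z = -8/3, w = 3/2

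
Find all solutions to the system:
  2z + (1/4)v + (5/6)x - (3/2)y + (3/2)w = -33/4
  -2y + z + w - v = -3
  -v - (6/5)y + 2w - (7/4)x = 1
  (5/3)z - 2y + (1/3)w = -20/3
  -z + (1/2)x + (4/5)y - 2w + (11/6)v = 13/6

Row-reduce the augmented matrix:
R1 ← R1 / (5/6).
R3 ← R3 + 7/4·R1.
R5 ← R5 − 1/2·R1.
R2 ← R2 / (-2).
R1 ← R1 + 9/5·R2.
R3 ← R3 + 87/20·R2.
R4 ← R4 + 2·R2.
R5 ← R5 − 17/10·R2.
R3 ← R3 / (81/40).
R1 ← R1 − 3/2·R3.
R2 ← R2 + 1/2·R3.
R4 ← R4 − 2/3·R3.
R5 ← R5 + 27/20·R3.
R4 ← R4 / (-400/243).
R1 ← R1 + 176/135·R4.
R2 ← R2 − 19/81·R4.
R3 ← R3 − 119/81·R4.
R5 ← R5 + 1/15·R4.
R5 ← R5 / (11693/6000).
R1 ← R1 + 51/125·R5.
R2 ← R2 − 393/400·R5.
R3 ← R3 − 493/400·R5.
R4 ← R4 + 107/400·R5.
Reading off the reduced rows gives x = 0, y = 0, z = -4, w = 0, v = -1.

x = 0, y = 0, z = -4, w = 0, v = -1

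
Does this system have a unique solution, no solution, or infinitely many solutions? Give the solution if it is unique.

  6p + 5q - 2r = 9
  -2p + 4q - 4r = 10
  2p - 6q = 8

Row-reduce the augmented matrix:
R1 ← R1 / (6).
R2 ← R2 + 2·R1.
R3 ← R3 − 2·R1.
R2 ← R2 / (17/3).
R1 ← R1 − 5/6·R2.
R3 ← R3 + 23/3·R2.
R3 ← R3 / (-96/17).
R1 ← R1 − 6/17·R3.
R2 ← R2 + 14/17·R3.
Reading off the reduced rows gives p = 1, q = -1, r = -4.

p = 1, q = -1, r = -4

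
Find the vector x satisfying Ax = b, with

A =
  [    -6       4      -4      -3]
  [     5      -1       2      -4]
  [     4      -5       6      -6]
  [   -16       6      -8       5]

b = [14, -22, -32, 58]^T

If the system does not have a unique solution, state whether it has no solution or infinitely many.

infinitely many solutions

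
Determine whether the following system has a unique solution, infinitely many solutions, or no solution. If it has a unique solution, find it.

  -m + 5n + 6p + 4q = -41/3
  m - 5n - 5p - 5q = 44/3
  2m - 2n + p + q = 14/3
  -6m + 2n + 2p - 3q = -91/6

m = 3, n = -1/3, p = -1/2, q = -3/2

Row-reduce the augmented matrix:
R1 ← R1 / (-1).
R2 ← R2 − 1·R1.
R3 ← R3 − 2·R1.
R4 ← R4 + 6·R1.
Swap R2 and R3.
R2 ← R2 / (8).
R1 ← R1 + 5·R2.
R4 ← R4 + 28·R2.
R1 ← R1 − 17/8·R3.
R2 ← R2 − 13/8·R3.
R4 ← R4 − 23/2·R3.
R4 ← R4 / (16).
R1 ← R1 − 15/4·R4.
R2 ← R2 − 11/4·R4.
R3 ← R3 + 1·R4.
Reading off the reduced rows gives m = 3, n = -1/3, p = -1/2, q = -3/2.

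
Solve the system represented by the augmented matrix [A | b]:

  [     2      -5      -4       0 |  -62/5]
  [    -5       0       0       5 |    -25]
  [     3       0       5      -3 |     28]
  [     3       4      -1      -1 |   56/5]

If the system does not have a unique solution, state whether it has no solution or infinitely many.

Row-reduce the augmented matrix:
R1 ← R1 / (2).
R2 ← R2 + 5·R1.
R3 ← R3 − 3·R1.
R4 ← R4 − 3·R1.
R2 ← R2 / (-25/2).
R1 ← R1 + 5/2·R2.
R3 ← R3 − 15/2·R2.
R4 ← R4 − 23/2·R2.
R3 ← R3 / (5).
R2 ← R2 − 4/5·R3.
R4 ← R4 + 21/5·R3.
R4 ← R4 / (18/5).
R1 ← R1 + 1·R4.
R2 ← R2 + 2/5·R4.
Reading off the reduced rows gives x_1 = 2, x_2 = 6/5, x_3 = 13/5, x_4 = -3.

x_1 = 2, x_2 = 6/5, x_3 = 13/5, x_4 = -3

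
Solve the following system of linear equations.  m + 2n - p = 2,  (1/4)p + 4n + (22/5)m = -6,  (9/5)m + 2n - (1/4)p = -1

no solution

Row-reduce:
R2 ← R2 − 22/5·R1.
R3 ← R3 − 9/5·R1.
R2 ← R2 / (-24/5).
R1 ← R1 − 2·R2.
R3 ← R3 + 8/5·R2.
Row 3 reduces to 0 = 1/3, a contradiction. The system is inconsistent.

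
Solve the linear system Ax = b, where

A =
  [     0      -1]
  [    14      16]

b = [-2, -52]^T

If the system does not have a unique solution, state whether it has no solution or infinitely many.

x_1 = -6, x_2 = 2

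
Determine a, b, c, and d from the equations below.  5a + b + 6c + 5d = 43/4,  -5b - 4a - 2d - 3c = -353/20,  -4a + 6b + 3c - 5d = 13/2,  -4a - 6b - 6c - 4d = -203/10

Row-reduce the augmented matrix:
R1 ← R1 / (5).
R2 ← R2 + 4·R1.
R3 ← R3 + 4·R1.
R4 ← R4 + 4·R1.
R2 ← R2 / (-21/5).
R1 ← R1 − 1/5·R2.
R3 ← R3 − 34/5·R2.
R4 ← R4 + 26/5·R2.
R3 ← R3 / (75/7).
R1 ← R1 − 9/7·R3.
R2 ← R2 + 3/7·R3.
R4 ← R4 + 24/7·R3.
R4 ← R4 / (-44/25).
R1 ← R1 − 62/75·R4.
R2 ← R2 + 29/75·R4.
R3 ← R3 − 47/225·R4.
Reading off the reduced rows gives a = 3/2, b = 9/4, c = 0, d = 1/5.

a = 3/2, b = 9/4, c = 0, d = 1/5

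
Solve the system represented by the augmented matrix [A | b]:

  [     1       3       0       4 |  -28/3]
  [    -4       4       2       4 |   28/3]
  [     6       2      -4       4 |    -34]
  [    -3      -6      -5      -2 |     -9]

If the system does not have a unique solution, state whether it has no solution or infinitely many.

x_1 = -7/3, x_2 = 1, x_3 = 3, x_4 = -5/2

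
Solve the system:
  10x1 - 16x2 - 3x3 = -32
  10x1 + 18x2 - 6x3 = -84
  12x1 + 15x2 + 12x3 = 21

x1 = -3, x2 = -1, x3 = 6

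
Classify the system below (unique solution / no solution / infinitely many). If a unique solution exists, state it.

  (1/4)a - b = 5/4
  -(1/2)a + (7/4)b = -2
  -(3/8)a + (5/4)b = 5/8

no solution

Row-reduce:
R1 ← R1 / (1/4).
R2 ← R2 + 1/2·R1.
R3 ← R3 + 3/8·R1.
R2 ← R2 / (-1/4).
R1 ← R1 + 4·R2.
R3 ← R3 + 1/4·R2.
Row 3 reduces to 0 = 2, a contradiction. The system is inconsistent.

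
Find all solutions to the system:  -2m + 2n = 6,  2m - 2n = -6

Row-reduce:
R1 ← R1 / (-2).
R2 ← R2 − 2·R1.
Rank is 1 with 2 unknowns, leaving n free.

infinitely many solutions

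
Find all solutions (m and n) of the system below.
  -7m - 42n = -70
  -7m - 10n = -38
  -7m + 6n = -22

m = 4, n = 1

Row-reduce the augmented matrix:
R1 ← R1 / (-7).
R2 ← R2 + 7·R1.
R3 ← R3 + 7·R1.
R2 ← R2 / (32).
R1 ← R1 − 6·R2.
R3 ← R3 − 48·R2.
R3 reduces to 0 = 0, so the extra equation is consistent.
Reading off the reduced rows gives m = 4, n = 1.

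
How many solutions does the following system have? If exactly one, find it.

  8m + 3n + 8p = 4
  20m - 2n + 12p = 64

infinitely many solutions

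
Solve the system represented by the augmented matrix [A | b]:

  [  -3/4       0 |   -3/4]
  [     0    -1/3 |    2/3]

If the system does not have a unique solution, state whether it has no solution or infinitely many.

Row-reduce the augmented matrix:
R1 ← R1 / (-3/4).
R2 ← R2 / (-1/3).
Reading off the reduced rows gives x_1 = 1, x_2 = -2.

x_1 = 1, x_2 = -2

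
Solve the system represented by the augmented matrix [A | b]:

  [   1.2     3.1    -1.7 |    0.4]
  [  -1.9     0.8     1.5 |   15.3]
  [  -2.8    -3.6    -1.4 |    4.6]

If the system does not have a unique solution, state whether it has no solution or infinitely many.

Row-reduce the augmented matrix:
R1 ← R1 / (6/5).
R2 ← R2 + 19/10·R1.
R3 ← R3 + 14/5·R1.
R2 ← R2 / (137/24).
R1 ← R1 − 31/12·R2.
R3 ← R3 − 109/30·R2.
R3 ← R3 / (-15783/3425).
R1 ← R1 + 601/685·R3.
R2 ← R2 + 143/685·R3.
Reading off the reduced rows gives x_1 = -6, x_2 = 3, x_3 = 1.

x_1 = -6, x_2 = 3, x_3 = 1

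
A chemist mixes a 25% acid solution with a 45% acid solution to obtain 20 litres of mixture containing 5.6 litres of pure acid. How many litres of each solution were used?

Let a = litres of solution A, b = litres of solution B.
  a + b = 20
  (1/4)a + (9/20)b = 28/5
Row-reduce the augmented matrix:
R2 ← R2 − 1/4·R1.
R2 ← R2 / (1/5).
R1 ← R1 − 1·R2.
Reading off the reduced rows gives a = 17, b = 3.

litres of solution A: 17, litres of solution B: 3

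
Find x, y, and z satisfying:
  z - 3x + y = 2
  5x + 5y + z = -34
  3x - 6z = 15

x = -3, y = -3, z = -4

Row-reduce the augmented matrix:
R1 ← R1 / (-3).
R2 ← R2 − 5·R1.
R3 ← R3 − 3·R1.
R2 ← R2 / (20/3).
R1 ← R1 + 1/3·R2.
R3 ← R3 − 1·R2.
R3 ← R3 / (-27/5).
R1 ← R1 + 1/5·R3.
R2 ← R2 − 2/5·R3.
Reading off the reduced rows gives x = -3, y = -3, z = -4.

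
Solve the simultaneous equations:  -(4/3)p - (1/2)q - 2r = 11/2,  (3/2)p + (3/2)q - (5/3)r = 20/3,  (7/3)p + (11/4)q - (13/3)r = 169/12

no solution

Row-reduce:
R1 ← R1 / (-4/3).
R2 ← R2 − 3/2·R1.
R3 ← R3 − 7/3·R1.
R2 ← R2 / (15/16).
R1 ← R1 − 3/8·R2.
R3 ← R3 − 15/8·R2.
Row 3 reduces to 0 = -2, a contradiction. The system is inconsistent.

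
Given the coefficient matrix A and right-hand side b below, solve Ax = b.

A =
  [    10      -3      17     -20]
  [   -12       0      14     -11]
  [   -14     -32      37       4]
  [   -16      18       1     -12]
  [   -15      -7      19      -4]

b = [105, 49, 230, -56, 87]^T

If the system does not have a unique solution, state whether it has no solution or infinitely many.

x_1 = 2, x_2 = -1, x_3 = 6, x_4 = 1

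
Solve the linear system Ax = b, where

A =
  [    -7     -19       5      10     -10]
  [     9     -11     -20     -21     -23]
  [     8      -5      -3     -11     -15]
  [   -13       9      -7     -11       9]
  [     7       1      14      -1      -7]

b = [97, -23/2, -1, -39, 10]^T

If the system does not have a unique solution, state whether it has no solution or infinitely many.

no solution

Row-reduce:
R1 ← R1 / (-7).
R2 ← R2 − 9·R1.
R3 ← R3 − 8·R1.
R4 ← R4 + 13·R1.
R5 ← R5 − 7·R1.
R2 ← R2 / (-248/7).
R1 ← R1 − 19/7·R2.
R3 ← R3 + 187/7·R2.
R4 ← R4 − 310/7·R2.
R5 ← R5 + 18·R2.
R3 ← R3 / (3211/248).
R1 ← R1 + 435/248·R3.
R2 ← R2 − 95/248·R3.
R4 ← R4 + 133/4·R3.
R5 ← R5 − 3211/124·R3.
R4 ← R4 / (-3867/169).
R1 ← R1 + 3733/3211·R4.
R2 ← R2 − 6/169·R4.
R3 ← R3 − 1629/3211·R4.
Row 5 reduces to 0 = 1/2, a contradiction. The system is inconsistent.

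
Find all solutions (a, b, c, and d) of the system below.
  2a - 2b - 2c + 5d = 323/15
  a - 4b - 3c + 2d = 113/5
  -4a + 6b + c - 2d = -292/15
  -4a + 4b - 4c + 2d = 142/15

Row-reduce the augmented matrix:
R1 ← R1 / (2).
R2 ← R2 − 1·R1.
R3 ← R3 + 4·R1.
R4 ← R4 + 4·R1.
R2 ← R2 / (-3).
R1 ← R1 + 1·R2.
R3 ← R3 − 2·R2.
R3 ← R3 / (-13/3).
R1 ← R1 + 1/3·R3.
R2 ← R2 − 2/3·R3.
R4 ← R4 + 8·R3.
R4 ← R4 / (-28/13).
R1 ← R1 − 27/13·R4.
R2 ← R2 − 35/26·R4.
R3 ← R3 + 23/13·R4.
Reading off the reduced rows gives a = -1, b = -13/5, c = -8/3, d = 13/5.

a = -1, b = -13/5, c = -8/3, d = 13/5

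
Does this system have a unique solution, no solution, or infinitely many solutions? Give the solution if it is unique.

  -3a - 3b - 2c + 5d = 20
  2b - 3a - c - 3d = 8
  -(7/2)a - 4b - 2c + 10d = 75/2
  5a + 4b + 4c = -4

Row-reduce:
R1 ← R1 / (-3).
R2 ← R2 + 3·R1.
R3 ← R3 + 7/2·R1.
R4 ← R4 − 5·R1.
R2 ← R2 / (5).
R1 ← R1 − 1·R2.
R3 ← R3 + 1/2·R2.
R4 ← R4 + 1·R2.
R3 ← R3 / (13/30).
R1 ← R1 − 7/15·R3.
R2 ← R2 − 1/5·R3.
R4 ← R4 − 13/15·R3.
Row 4 reduces to 0 = 1, a contradiction. The system is inconsistent.

no solution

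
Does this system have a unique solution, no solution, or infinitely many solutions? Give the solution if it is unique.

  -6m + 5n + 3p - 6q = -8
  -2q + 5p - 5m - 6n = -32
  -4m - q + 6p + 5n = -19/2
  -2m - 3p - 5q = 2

no solution

Row-reduce:
R1 ← R1 / (-6).
R2 ← R2 + 5·R1.
R3 ← R3 + 4·R1.
R4 ← R4 + 2·R1.
R2 ← R2 / (-61/6).
R1 ← R1 + 5/6·R2.
R3 ← R3 − 5/3·R2.
R4 ← R4 + 5/3·R2.
R3 ← R3 / (269/61).
R1 ← R1 + 43/61·R3.
R2 ← R2 + 15/61·R3.
R4 ← R4 + 269/61·R3.
Row 4 reduces to 0 = 1/2, a contradiction. The system is inconsistent.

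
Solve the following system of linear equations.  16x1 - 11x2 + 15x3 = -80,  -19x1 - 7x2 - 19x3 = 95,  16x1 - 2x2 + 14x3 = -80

x1 = -5, x2 = 0, x3 = 0

Row-reduce the augmented matrix:
R1 ← R1 / (16).
R2 ← R2 + 19·R1.
R3 ← R3 − 16·R1.
R2 ← R2 / (-321/16).
R1 ← R1 + 11/16·R2.
R3 ← R3 − 9·R2.
R3 ← R3 / (-164/107).
R1 ← R1 − 314/321·R3.
R2 ← R2 − 19/321·R3.
Reading off the reduced rows gives x1 = -5, x2 = 0, x3 = 0.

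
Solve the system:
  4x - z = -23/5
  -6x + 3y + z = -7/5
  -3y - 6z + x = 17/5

Row-reduce the augmented matrix:
R1 ← R1 / (4).
R2 ← R2 + 6·R1.
R3 ← R3 − 1·R1.
R2 ← R2 / (3).
R3 ← R3 + 3·R2.
R3 ← R3 / (-25/4).
R1 ← R1 + 1/4·R3.
R2 ← R2 + 1/6·R3.
Reading off the reduced rows gives x = -1, y = -8/3, z = 3/5.

x = -1, y = -8/3, z = 3/5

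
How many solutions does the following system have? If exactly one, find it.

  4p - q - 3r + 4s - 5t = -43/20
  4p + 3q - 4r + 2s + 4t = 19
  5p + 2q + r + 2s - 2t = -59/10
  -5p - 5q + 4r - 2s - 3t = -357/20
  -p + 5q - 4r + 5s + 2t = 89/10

Row-reduce the augmented matrix:
R1 ← R1 / (4).
R2 ← R2 − 4·R1.
R3 ← R3 − 5·R1.
R4 ← R4 + 5·R1.
R5 ← R5 + 1·R1.
R2 ← R2 / (4).
R1 ← R1 + 1/4·R2.
R3 ← R3 − 13/4·R2.
R4 ← R4 + 25/4·R2.
R5 ← R5 − 19/4·R2.
R3 ← R3 / (89/16).
R1 ← R1 + 13/16·R3.
R2 ← R2 + 1/4·R3.
R4 ← R4 + 21/16·R3.
R5 ← R5 + 57/16·R3.
R4 ← R4 / (-40/89).
R1 ← R1 − 60/89·R4.
R2 ← R2 + 50/89·R4.
R3 ← R3 + 22/89·R4.
R5 ← R5 − 667/89·R4.
R5 ← R5 / (563/10).
R1 ← R1 − 5·R5.
R2 ← R2 + 3·R5.
R3 ← R3 + 14/5·R5.
R4 ← R4 + 91/10·R5.
Reading off the reduced rows gives p = 3/5, q = 0, r = -3, s = -6/5, t = 7/4.

p = 3/5, q = 0, r = -3, s = -6/5, t = 7/4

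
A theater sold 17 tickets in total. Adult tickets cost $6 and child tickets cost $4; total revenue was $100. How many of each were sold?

Let a = adult tickets, c = child tickets.
  a + c = 17
  6a + 4c = 100
From equation 1: a = 17 − c.
Substitute into equation 2 and solve: c = 1.
Then a = 16.

adult tickets: 16, child tickets: 1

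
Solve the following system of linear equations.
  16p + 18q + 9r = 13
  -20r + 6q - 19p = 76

infinitely many solutions

Row-reduce:
R1 ← R1 / (16).
R2 ← R2 + 19·R1.
R2 ← R2 / (219/8).
R1 ← R1 − 9/8·R2.
Rank is 2 with 3 unknowns, leaving r free.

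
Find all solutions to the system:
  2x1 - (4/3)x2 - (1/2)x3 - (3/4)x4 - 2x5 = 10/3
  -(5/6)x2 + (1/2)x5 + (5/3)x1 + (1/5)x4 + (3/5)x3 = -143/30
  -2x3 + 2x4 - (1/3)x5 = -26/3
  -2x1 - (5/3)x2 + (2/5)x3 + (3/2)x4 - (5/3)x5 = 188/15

infinitely many solutions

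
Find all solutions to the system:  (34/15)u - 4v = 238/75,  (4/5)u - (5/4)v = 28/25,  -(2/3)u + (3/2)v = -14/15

u = 7/5, v = 0

Row-reduce the augmented matrix:
R1 ← R1 / (34/15).
R2 ← R2 − 4/5·R1.
R3 ← R3 + 2/3·R1.
R2 ← R2 / (11/68).
R1 ← R1 + 30/17·R2.
R3 ← R3 − 11/34·R2.
R3 reduces to 0 = 0, so the extra equation is consistent.
Reading off the reduced rows gives u = 7/5, v = 0.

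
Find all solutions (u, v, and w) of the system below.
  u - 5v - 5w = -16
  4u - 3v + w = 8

infinitely many solutions

Row-reduce:
R2 ← R2 − 4·R1.
R2 ← R2 / (17).
R1 ← R1 + 5·R2.
Rank is 2 with 3 unknowns, leaving w free.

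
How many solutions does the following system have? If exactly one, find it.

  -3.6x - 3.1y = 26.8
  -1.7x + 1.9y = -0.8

Row-reduce the augmented matrix:
R1 ← R1 / (-18/5).
R2 ← R2 + 17/10·R1.
R2 ← R2 / (1211/360).
R1 ← R1 − 31/36·R2.
Reading off the reduced rows gives x = -4, y = -4.

x = -4, y = -4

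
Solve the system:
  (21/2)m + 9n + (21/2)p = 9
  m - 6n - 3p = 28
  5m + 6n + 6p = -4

Row-reduce:
R1 ← R1 / (21/2).
R2 ← R2 − 1·R1.
R3 ← R3 − 5·R1.
R2 ← R2 / (-48/7).
R1 ← R1 − 6/7·R2.
R3 ← R3 − 12/7·R2.
Row 3 reduces to 0 = -3/2, a contradiction. The system is inconsistent.

no solution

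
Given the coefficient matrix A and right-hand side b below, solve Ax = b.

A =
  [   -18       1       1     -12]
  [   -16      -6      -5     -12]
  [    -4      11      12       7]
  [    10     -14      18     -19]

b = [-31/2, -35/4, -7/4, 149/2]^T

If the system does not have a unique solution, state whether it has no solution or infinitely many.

Row-reduce the augmented matrix:
R1 ← R1 / (-18).
R2 ← R2 + 16·R1.
R3 ← R3 + 4·R1.
R4 ← R4 − 10·R1.
R2 ← R2 / (-62/9).
R1 ← R1 + 1/18·R2.
R3 ← R3 − 97/9·R2.
R4 ← R4 + 121/9·R2.
R3 ← R3 / (159/62).
R1 ← R1 + 1/124·R3.
R2 ← R2 − 53/62·R3.
R4 ← R4 − 1863/62·R3.
R4 ← R4 / (-5930/53).
R1 ← R1 − 223/318·R4.
R2 ← R2 + 7/3·R4.
R3 ← R3 − 470/159·R4.
Reading off the reduced rows gives x_1 = 1/2, x_2 = -11/4, x_3 = 9/4, x_4 = 1/2.

x_1 = 1/2, x_2 = -11/4, x_3 = 9/4, x_4 = 1/2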